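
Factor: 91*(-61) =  - 5551  =  - 7^1*13^1 * 61^1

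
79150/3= 79150/3 = 26383.33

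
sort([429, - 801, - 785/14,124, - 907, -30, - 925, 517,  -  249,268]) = [ - 925, - 907, - 801, - 249,-785/14,  -  30,  124 , 268, 429, 517]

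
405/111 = 3 + 24/37 = 3.65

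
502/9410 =251/4705 = 0.05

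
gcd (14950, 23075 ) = 325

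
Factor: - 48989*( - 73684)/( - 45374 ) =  - 2^1* 7^( - 2)*13^2*109^1*463^( - 1 ) * 48989^1 = - 1804852738/22687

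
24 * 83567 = 2005608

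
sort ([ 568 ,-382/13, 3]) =[-382/13,3,568]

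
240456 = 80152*3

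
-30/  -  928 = 15/464 = 0.03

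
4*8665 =34660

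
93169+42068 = 135237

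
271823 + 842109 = 1113932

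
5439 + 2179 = 7618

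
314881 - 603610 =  - 288729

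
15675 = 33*475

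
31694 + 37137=68831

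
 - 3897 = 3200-7097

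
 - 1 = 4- 5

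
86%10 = 6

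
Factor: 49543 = 13^1*37^1*103^1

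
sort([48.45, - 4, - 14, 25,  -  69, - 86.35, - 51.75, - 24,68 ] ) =[-86.35, - 69, - 51.75, - 24,- 14, - 4, 25,  48.45 , 68] 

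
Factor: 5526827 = 199^1*27773^1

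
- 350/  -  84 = 25/6 = 4.17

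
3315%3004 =311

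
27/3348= 1/124= 0.01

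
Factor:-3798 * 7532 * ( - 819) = 2^3 * 3^4*7^2* 13^1*211^1*269^1 = 23428752984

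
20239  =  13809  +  6430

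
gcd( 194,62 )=2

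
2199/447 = 733/149 =4.92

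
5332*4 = 21328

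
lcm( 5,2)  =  10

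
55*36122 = 1986710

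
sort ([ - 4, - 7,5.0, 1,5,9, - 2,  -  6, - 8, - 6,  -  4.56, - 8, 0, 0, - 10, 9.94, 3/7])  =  [ - 10, - 8, - 8, - 7,-6, - 6,-4.56 , - 4, - 2, 0, 0,  3/7,1,5.0,5, 9,9.94] 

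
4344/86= 50 + 22/43=50.51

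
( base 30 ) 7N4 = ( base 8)15522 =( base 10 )6994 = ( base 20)h9e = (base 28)8pm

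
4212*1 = 4212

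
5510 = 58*95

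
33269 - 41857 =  - 8588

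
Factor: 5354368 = 2^7*59^1*709^1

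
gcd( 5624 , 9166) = 2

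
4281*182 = 779142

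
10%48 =10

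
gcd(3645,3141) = 9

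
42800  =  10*4280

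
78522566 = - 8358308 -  - 86880874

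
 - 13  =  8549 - 8562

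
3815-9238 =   -  5423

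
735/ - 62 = - 12 + 9/62 =- 11.85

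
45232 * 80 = 3618560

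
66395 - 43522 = 22873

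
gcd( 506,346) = 2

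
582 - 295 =287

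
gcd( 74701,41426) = 11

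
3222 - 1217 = 2005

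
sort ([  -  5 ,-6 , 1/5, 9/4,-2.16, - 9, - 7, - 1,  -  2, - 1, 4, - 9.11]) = [-9.11 , - 9,- 7, - 6,-5,-2.16, - 2,- 1, -1 , 1/5, 9/4, 4 ] 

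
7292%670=592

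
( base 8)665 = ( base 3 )121012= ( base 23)J0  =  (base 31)E3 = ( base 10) 437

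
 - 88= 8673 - 8761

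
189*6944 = 1312416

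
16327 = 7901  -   - 8426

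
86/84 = 43/42 = 1.02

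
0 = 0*3101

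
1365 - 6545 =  - 5180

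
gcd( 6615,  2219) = 7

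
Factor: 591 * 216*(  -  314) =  -40083984 = - 2^4*3^4*157^1*197^1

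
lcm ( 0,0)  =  0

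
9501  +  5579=15080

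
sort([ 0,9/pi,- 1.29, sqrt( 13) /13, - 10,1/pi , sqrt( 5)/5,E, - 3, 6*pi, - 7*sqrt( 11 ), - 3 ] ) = [ - 7*sqrt( 11 ), - 10, - 3 ,  -  3, - 1.29, 0,sqrt( 13 ) /13,1/pi,sqrt(5)/5,  E,9/pi , 6*pi] 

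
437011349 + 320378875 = 757390224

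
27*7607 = 205389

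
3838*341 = 1308758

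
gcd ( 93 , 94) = 1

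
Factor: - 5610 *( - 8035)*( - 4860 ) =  - 219071061000  =  - 2^3*3^6*5^3*11^1*17^1*1607^1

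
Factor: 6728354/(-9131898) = -3^ ( - 1 ) * 1471^1*2287^1 * 1521983^( - 1 ) =- 3364177/4565949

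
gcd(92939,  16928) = 1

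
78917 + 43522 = 122439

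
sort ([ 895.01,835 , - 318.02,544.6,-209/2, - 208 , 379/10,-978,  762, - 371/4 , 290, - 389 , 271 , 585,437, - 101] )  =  [-978 ,-389, - 318.02,-208, - 209/2, - 101 ,-371/4,379/10 , 271, 290, 437,544.6, 585,762, 835,895.01] 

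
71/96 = 71/96 = 0.74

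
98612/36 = 24653/9  =  2739.22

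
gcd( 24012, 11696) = 4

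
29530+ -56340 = -26810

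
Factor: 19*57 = 3^1 * 19^2=1083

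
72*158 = 11376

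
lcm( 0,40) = 0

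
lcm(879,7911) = 7911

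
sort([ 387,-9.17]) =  [- 9.17, 387 ]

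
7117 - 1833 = 5284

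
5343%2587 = 169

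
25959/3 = 8653  =  8653.00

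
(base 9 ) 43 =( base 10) 39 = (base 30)19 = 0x27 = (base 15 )29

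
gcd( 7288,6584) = 8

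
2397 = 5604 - 3207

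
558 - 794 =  - 236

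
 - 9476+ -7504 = -16980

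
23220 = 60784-37564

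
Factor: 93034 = 2^1*181^1*257^1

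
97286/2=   48643 = 48643.00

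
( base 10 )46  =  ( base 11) 42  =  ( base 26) 1K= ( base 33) 1D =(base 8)56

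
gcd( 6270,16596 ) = 6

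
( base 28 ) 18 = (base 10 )36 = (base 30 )16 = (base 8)44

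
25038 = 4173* 6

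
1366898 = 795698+571200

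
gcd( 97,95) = 1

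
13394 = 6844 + 6550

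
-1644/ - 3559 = 1644/3559 = 0.46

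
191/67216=191/67216 =0.00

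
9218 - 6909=2309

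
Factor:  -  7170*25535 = -183085950 = -2^1*3^1* 5^2 * 239^1*5107^1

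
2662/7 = 2662/7  =  380.29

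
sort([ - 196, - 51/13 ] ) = [ - 196, -51/13] 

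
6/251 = 6/251= 0.02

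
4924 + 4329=9253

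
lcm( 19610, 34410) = 1823730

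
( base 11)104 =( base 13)98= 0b1111101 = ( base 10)125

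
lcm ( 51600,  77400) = 154800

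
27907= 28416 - 509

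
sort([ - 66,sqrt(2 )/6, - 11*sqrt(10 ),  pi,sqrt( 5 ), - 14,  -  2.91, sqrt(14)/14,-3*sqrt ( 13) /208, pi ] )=[-66, - 11* sqrt (10), - 14, - 2.91,- 3*sqrt( 13)/208, sqrt( 2 ) /6, sqrt( 14 ) /14, sqrt( 5), pi, pi ] 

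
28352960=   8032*3530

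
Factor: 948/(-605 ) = -2^2*3^1*5^( - 1)*11^( - 2)*79^1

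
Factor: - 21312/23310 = -2^5 * 5^( - 1)*7^( - 1 )=   - 32/35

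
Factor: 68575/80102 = 2^( - 1)*5^2*11^( - 2)*13^1*211^1*331^( - 1 )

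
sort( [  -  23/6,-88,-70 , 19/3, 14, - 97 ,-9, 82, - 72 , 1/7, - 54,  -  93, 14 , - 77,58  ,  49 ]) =[ - 97,-93, - 88,  -  77, - 72, - 70, - 54,-9,  -  23/6  ,  1/7,19/3,  14, 14,  49  ,  58,82]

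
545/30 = 109/6 = 18.17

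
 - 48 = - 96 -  - 48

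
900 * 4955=4459500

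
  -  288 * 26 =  - 7488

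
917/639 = 1 + 278/639 = 1.44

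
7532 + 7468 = 15000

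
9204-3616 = 5588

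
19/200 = 19/200= 0.10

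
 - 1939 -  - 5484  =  3545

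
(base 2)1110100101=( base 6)4153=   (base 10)933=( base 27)17F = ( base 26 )19N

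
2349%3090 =2349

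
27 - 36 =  - 9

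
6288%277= 194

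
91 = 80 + 11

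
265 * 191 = 50615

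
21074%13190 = 7884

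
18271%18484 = 18271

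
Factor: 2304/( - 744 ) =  - 96/31 = -  2^5*3^1*31^( - 1) 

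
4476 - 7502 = -3026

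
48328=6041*8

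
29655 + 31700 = 61355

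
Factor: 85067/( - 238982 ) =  - 257/722= - 2^( - 1)*19^ ( - 2 ) * 257^1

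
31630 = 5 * 6326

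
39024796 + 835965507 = 874990303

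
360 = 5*72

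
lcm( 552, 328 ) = 22632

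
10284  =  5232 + 5052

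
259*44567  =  11542853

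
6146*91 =559286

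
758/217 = 758/217 = 3.49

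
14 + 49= 63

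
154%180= 154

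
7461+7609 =15070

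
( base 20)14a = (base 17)1BE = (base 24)ka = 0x1EA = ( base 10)490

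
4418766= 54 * 81829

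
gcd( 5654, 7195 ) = 1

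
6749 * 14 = 94486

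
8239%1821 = 955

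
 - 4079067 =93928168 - 98007235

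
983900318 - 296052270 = 687848048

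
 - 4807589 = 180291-4987880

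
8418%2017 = 350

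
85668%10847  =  9739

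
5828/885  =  5828/885= 6.59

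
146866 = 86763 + 60103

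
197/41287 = 197/41287=0.00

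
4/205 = 4/205 = 0.02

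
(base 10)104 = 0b1101000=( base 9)125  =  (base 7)206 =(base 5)404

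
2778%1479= 1299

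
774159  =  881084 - 106925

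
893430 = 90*9927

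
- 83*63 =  - 5229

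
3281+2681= 5962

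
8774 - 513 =8261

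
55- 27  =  28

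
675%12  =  3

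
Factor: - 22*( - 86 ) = 2^2 * 11^1*43^1 = 1892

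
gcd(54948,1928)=964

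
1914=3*638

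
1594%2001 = 1594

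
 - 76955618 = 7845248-84800866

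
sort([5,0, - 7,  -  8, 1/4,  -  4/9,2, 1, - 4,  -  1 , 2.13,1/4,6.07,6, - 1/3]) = [  -  8,  -  7, -4,  -  1, -4/9, - 1/3,0,  1/4,1/4,1, 2,  2.13, 5,6,6.07]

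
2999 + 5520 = 8519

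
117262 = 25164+92098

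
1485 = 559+926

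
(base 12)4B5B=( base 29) A5C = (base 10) 8567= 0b10000101110111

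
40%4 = 0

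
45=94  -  49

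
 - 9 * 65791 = -592119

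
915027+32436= 947463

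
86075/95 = 906  +  1/19 = 906.05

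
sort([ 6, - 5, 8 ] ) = [ - 5,6, 8 ]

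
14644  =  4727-- 9917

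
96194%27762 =12908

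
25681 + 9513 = 35194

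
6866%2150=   416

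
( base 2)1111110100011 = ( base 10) 8099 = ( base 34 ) 707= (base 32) 7T3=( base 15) 25ee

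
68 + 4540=4608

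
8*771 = 6168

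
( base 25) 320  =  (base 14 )9b7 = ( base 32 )1S5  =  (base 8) 3605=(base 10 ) 1925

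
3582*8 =28656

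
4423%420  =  223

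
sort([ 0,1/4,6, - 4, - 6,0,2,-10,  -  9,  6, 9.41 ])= [ - 10, - 9 , - 6, - 4,0, 0 , 1/4, 2,6,6, 9.41] 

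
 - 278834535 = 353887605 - 632722140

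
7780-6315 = 1465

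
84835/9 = 9426 + 1/9 = 9426.11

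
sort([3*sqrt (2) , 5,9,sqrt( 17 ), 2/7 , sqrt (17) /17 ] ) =[ sqrt(17 )/17, 2/7, sqrt( 17),3*sqrt(2), 5, 9]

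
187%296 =187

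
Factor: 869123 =337^1*2579^1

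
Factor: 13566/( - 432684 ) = -19/606  =  - 2^(-1 )*3^( - 1)*19^1 * 101^( - 1) 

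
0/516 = 0 = 0.00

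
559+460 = 1019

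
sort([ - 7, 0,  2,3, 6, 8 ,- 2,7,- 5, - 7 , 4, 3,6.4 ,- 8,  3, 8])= [ - 8, - 7,- 7, - 5, - 2 , 0,2, 3, 3, 3, 4,  6,  6.4,7 , 8 , 8]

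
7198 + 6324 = 13522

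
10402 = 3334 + 7068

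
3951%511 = 374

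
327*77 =25179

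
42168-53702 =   -  11534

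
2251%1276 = 975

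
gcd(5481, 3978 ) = 9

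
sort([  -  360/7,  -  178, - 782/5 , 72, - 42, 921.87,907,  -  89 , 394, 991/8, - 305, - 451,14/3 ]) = [ - 451, - 305, - 178, - 782/5, - 89,-360/7 , - 42,14/3,72,  991/8,  394,  907, 921.87 ] 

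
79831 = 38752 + 41079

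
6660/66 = 100+ 10/11 = 100.91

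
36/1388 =9/347 = 0.03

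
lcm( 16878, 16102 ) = 1400874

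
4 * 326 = 1304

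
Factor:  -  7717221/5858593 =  - 3^3*13^ (-1 ) *19^ ( - 1 ) * 23719^( - 1)*285823^1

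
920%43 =17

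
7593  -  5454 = 2139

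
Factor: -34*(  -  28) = 2^3*7^1*17^1 = 952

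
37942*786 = 29822412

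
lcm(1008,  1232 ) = 11088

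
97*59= 5723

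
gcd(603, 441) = 9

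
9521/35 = 272  +  1/35  =  272.03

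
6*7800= 46800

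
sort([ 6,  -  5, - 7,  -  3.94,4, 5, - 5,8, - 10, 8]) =[ - 10, - 7 , - 5,  -  5,- 3.94 , 4,  5,6, 8, 8 ] 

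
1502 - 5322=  - 3820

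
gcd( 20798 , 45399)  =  1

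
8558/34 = 251 + 12/17=251.71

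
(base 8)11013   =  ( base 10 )4619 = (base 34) 3xt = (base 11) 351a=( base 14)197d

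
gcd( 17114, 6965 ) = 199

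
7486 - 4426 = 3060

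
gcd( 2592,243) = 81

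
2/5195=2/5195 = 0.00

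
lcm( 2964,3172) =180804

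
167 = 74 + 93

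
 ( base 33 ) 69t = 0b1101011001100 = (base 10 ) 6860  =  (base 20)h30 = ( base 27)9B2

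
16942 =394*43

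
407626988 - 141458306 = 266168682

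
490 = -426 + 916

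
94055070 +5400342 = 99455412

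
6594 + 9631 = 16225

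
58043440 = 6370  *9112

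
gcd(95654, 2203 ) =1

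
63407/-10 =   -  6341 + 3/10 = -6340.70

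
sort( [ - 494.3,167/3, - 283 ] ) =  [ - 494.3, - 283, 167/3 ]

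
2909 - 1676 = 1233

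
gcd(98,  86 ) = 2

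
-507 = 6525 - 7032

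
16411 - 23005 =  - 6594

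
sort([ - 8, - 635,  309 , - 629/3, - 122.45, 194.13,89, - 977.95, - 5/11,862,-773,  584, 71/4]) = [ - 977.95,-773, - 635,-629/3, - 122.45, - 8, -5/11,71/4, 89,  194.13,309, 584,862] 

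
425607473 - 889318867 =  - 463711394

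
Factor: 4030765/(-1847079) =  - 3^( - 2)*5^1*13^( - 1)*15787^(- 1 )*806153^1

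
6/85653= 2/28551= 0.00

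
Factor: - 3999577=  - 3999577^1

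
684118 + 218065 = 902183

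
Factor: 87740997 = 3^1*61^1*113^1*4243^1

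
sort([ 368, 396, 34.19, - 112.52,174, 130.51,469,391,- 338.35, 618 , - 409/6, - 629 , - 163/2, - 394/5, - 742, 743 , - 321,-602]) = [-742, - 629,-602 ,  -  338.35, - 321, - 112.52, - 163/2, - 394/5, - 409/6,34.19, 130.51, 174, 368, 391,  396,  469, 618 , 743 ]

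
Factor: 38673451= 61^1 *633991^1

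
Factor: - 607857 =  - 3^1*53^1* 3823^1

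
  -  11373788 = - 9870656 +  - 1503132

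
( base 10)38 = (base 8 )46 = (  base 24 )1e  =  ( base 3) 1102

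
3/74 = 3/74 = 0.04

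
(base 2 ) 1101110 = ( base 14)7C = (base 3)11002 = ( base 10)110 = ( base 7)215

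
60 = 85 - 25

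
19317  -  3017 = 16300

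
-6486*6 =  - 38916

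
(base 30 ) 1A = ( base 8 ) 50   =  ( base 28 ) 1C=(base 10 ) 40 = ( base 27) 1d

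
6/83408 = 3/41704 = 0.00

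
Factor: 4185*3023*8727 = 3^4*5^1*31^1*2909^1*3023^1 = 110407502385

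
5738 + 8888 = 14626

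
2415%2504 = 2415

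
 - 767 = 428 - 1195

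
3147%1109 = 929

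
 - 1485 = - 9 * 165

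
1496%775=721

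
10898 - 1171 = 9727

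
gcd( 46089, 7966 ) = 569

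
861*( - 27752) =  - 23894472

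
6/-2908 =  - 1 + 1451/1454 =- 0.00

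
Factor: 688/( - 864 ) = -43/54 =- 2^ ( - 1) * 3^( - 3)*43^1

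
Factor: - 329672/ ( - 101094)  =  2^2*3^( - 1)*7^1 * 29^1 * 83^( - 1) = 812/249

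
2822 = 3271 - 449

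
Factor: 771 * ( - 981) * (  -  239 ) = 180767889=3^3*109^1 * 239^1*257^1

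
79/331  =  79/331 = 0.24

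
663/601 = 663/601 =1.10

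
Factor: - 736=- 2^5*23^1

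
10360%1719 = 46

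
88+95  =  183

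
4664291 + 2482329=7146620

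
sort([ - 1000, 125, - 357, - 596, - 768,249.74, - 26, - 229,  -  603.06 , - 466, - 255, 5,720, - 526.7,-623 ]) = [ - 1000,  -  768, - 623, - 603.06, - 596,-526.7,-466 ,-357, - 255, - 229, - 26,  5, 125, 249.74, 720]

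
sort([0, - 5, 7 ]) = [ -5, 0, 7] 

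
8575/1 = 8575 = 8575.00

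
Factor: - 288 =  - 2^5* 3^2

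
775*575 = 445625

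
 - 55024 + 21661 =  - 33363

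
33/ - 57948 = -1 + 1755/1756 = - 0.00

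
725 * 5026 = 3643850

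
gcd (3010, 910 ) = 70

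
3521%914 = 779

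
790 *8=6320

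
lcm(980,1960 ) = 1960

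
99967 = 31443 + 68524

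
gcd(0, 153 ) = 153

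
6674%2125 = 299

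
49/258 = 49/258  =  0.19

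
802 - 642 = 160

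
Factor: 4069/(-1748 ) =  - 2^( - 2)*13^1*19^( - 1 )*23^( - 1 ) * 313^1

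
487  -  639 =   -  152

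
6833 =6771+62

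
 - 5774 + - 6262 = -12036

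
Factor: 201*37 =3^1*37^1*67^1 = 7437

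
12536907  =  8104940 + 4431967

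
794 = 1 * 794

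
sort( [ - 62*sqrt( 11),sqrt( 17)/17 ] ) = [ - 62*sqrt(11),sqrt ( 17 )/17] 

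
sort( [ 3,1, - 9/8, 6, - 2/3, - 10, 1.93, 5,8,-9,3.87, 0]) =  [ - 10, - 9, - 9/8, - 2/3, 0,1,1.93, 3, 3.87, 5, 6,8] 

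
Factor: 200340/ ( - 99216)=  - 105/52 = - 2^( - 2)*3^1*5^1*7^1*13^( - 1)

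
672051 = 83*8097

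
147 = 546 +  - 399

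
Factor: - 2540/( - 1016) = 5/2 = 2^( - 1) * 5^1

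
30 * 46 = 1380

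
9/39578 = 9/39578 = 0.00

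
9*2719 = 24471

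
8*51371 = 410968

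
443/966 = 443/966= 0.46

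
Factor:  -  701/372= - 2^( - 2 )*3^( - 1)*31^( - 1 )* 701^1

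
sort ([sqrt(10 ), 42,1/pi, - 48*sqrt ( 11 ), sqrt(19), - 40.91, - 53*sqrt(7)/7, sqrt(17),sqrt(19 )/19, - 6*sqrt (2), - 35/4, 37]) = [-48*sqrt(11 ), - 40.91,-53*sqrt(7) /7, - 35/4, -6*sqrt(2),sqrt(19) /19, 1/pi, sqrt( 10 ), sqrt(17 ), sqrt( 19),  37, 42 ]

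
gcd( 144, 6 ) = 6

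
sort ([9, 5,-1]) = [ - 1,5,9]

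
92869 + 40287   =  133156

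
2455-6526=-4071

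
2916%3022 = 2916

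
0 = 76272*0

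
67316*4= 269264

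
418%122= 52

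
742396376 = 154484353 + 587912023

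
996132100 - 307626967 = 688505133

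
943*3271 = 3084553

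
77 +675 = 752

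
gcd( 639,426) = 213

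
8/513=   8/513 = 0.02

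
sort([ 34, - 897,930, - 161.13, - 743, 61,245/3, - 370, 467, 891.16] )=[-897, - 743,-370, - 161.13,34,61, 245/3, 467, 891.16,930 ] 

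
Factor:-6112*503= -2^5*191^1 * 503^1 = -  3074336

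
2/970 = 1/485 = 0.00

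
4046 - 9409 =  - 5363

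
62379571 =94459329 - 32079758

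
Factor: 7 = 7^1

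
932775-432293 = 500482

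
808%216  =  160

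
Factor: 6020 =2^2*5^1*7^1*43^1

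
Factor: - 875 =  - 5^3 * 7^1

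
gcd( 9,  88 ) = 1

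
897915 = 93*9655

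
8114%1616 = 34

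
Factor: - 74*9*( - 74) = 2^2*3^2*37^2 = 49284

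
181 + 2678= 2859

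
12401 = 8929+3472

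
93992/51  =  93992/51  =  1842.98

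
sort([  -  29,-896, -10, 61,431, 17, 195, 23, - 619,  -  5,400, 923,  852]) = [ - 896, - 619, - 29, - 10, - 5, 17, 23,61, 195, 400,431, 852,923] 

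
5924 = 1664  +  4260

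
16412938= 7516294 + 8896644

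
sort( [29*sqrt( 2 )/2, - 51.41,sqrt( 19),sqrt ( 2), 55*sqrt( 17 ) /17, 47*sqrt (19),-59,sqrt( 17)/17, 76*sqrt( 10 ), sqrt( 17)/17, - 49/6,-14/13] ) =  [-59, - 51.41, - 49/6, - 14/13, sqrt( 17)/17, sqrt( 17 )/17, sqrt( 2), sqrt( 19), 55 * sqrt( 17)/17, 29*sqrt( 2)/2,47*sqrt(19 ),76 *sqrt( 10)]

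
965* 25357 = 24469505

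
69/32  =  2 +5/32= 2.16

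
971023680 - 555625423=415398257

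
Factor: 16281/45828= 27/76 = 2^( - 2 )*3^3*19^( - 1 ) 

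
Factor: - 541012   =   - 2^2*31^1*4363^1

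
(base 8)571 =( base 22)h3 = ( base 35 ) AR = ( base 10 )377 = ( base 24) fh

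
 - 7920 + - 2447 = -10367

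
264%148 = 116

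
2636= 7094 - 4458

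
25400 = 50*508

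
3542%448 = 406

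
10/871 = 10/871 =0.01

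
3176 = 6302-3126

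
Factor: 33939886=2^1*1949^1* 8707^1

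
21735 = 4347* 5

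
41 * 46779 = 1917939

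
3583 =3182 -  - 401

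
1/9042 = 1/9042 = 0.00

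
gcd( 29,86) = 1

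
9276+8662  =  17938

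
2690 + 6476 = 9166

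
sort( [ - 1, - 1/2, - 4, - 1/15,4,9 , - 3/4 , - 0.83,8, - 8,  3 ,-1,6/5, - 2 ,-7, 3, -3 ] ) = [ - 8, - 7, - 4, - 3, - 2, -1 , - 1,  -  0.83, - 3/4, - 1/2, - 1/15,6/5,3,3,4,8 , 9 ] 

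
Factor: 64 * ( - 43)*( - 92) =253184 = 2^8*23^1*43^1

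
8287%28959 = 8287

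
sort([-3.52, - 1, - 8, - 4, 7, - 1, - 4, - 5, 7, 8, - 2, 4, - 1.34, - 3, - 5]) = [-8,  -  5, - 5,-4,  -  4, - 3.52, - 3,-2, - 1.34, - 1, - 1,4, 7, 7,8 ] 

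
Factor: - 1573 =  - 11^2*13^1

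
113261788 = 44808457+68453331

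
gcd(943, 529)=23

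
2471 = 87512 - 85041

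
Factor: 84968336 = 2^4*1409^1*3769^1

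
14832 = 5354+9478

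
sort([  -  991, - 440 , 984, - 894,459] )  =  [  -  991,-894  , - 440,459 , 984 ]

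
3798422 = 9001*422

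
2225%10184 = 2225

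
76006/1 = 76006 = 76006.00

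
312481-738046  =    -  425565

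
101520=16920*6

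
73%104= 73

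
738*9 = 6642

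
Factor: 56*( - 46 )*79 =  - 203504 = -2^4*7^1  *23^1*79^1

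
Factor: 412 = 2^2 * 103^1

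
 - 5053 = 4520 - 9573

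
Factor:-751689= -3^2*17^4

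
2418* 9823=23752014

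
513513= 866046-352533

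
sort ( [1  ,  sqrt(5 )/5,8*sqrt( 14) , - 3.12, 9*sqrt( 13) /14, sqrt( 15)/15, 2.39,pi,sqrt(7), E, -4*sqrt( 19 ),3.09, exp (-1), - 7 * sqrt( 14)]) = [  -  7*sqrt(14), - 4*sqrt( 19 ), - 3.12,  sqrt(15)/15, exp( - 1),  sqrt(5) /5,1, 9*sqrt( 13)/14, 2.39,sqrt( 7), E, 3.09, pi, 8*sqrt( 14)]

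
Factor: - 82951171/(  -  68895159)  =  3^( - 1) *19^( - 1 )*137^1*14081^1*28109^(-1 )=1929097/1602213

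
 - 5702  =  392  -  6094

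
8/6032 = 1/754 = 0.00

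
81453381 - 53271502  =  28181879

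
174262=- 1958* ( - 89 ) 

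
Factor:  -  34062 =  - 2^1*3^1*7^1*811^1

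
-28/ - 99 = 28/99 = 0.28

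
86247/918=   93+97/102  =  93.95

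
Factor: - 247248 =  - 2^4*3^2*17^1*101^1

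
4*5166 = 20664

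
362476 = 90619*4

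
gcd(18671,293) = 1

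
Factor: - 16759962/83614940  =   - 2^( - 1 )*3^2*5^( - 1 )*23^1*40483^1*4180747^(-1 ) =-8379981/41807470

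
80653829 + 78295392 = 158949221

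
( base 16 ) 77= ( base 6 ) 315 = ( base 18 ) 6B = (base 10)119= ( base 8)167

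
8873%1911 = 1229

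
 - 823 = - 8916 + 8093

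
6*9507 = 57042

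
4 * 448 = 1792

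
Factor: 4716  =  2^2*3^2*131^1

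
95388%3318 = 2484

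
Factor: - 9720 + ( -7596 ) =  - 2^2*3^2 * 13^1*37^1=- 17316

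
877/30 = 877/30 = 29.23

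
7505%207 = 53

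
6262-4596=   1666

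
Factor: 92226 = 2^1*3^1*19^1*809^1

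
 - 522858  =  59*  (-8862)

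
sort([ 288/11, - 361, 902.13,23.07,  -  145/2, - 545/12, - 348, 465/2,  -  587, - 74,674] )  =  [ - 587,-361, - 348,-74, - 145/2 , - 545/12,23.07, 288/11, 465/2, 674,902.13]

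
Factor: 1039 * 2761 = 11^1 *251^1*1039^1= 2868679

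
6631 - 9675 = - 3044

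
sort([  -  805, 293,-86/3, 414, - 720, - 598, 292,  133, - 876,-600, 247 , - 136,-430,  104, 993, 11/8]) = [ - 876, - 805,-720,-600, - 598, - 430,- 136 ,-86/3, 11/8, 104, 133 , 247,  292, 293,  414, 993 ]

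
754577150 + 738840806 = 1493417956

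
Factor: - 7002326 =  - 2^1*3501163^1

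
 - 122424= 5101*(-24 ) 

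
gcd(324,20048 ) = 4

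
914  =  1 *914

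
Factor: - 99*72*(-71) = 506088 = 2^3 * 3^4 * 11^1*71^1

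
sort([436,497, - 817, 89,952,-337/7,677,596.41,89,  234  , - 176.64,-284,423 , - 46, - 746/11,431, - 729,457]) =[ - 817, - 729,  -  284, - 176.64,-746/11,-337/7,-46,  89,89, 234, 423,431 , 436  ,  457,  497,596.41,677,952]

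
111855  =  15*7457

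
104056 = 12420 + 91636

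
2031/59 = 2031/59 =34.42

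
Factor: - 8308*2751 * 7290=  -2^3*3^7*5^1*7^1*31^1 * 67^1*131^1 = - 166615195320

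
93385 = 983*95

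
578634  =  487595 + 91039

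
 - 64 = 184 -248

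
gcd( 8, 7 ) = 1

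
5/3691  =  5/3691 = 0.00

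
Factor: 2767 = 2767^1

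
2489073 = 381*6533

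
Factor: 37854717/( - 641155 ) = -3^1*5^( - 1 )*17^(-1)*19^( - 1 ) * 397^(-1)*12618239^1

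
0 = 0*33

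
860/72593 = 860/72593 = 0.01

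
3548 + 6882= 10430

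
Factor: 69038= 2^1 * 34519^1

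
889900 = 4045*220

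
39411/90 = 437 + 9/10 = 437.90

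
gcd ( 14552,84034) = 2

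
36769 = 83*443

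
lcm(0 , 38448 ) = 0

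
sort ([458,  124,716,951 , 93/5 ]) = [93/5,124,458, 716,951 ]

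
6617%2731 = 1155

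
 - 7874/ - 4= 3937/2 = 1968.50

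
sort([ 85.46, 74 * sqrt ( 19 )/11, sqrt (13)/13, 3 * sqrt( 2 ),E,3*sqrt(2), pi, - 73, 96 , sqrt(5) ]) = [ - 73,  sqrt( 13 )/13,  sqrt(5 ), E,pi,  3*sqrt( 2), 3*sqrt ( 2 ),74*sqrt (19)/11, 85.46, 96] 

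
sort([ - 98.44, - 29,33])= [ - 98.44 , - 29,33]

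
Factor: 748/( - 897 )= - 2^2*3^(-1)*11^1*13^( - 1 ) * 17^1 * 23^(-1 )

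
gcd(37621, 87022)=1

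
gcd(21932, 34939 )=1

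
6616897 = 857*7721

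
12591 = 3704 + 8887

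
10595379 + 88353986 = 98949365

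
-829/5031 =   -  1 + 4202/5031 = - 0.16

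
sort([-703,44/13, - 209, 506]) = [ - 703, - 209,44/13,  506]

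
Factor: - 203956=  - 2^2*50989^1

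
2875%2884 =2875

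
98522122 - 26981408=71540714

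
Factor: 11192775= 3^1*5^2*11^1*13567^1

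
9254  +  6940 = 16194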